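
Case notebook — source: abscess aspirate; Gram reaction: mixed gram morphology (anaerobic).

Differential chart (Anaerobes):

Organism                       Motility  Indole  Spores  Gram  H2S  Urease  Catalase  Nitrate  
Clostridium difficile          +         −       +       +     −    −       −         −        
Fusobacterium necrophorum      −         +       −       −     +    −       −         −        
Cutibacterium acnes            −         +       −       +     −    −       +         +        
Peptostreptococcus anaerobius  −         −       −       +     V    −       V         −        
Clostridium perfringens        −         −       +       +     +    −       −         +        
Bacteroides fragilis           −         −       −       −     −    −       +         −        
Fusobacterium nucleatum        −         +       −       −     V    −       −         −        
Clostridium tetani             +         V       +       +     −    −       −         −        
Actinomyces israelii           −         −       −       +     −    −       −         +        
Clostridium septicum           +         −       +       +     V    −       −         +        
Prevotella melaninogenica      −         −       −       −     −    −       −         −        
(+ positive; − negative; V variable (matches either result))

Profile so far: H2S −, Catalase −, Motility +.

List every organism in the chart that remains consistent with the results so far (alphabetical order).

Clostridium difficile, Clostridium septicum, Clostridium tetani

H2S −: excludes Fusobacterium necrophorum, Clostridium perfringens — 9 left.
Catalase −: excludes Cutibacterium acnes, Bacteroides fragilis — 7 left.
Motility +: excludes Peptostreptococcus anaerobius, Fusobacterium nucleatum, Actinomyces israelii, Prevotella melaninogenica — 3 left.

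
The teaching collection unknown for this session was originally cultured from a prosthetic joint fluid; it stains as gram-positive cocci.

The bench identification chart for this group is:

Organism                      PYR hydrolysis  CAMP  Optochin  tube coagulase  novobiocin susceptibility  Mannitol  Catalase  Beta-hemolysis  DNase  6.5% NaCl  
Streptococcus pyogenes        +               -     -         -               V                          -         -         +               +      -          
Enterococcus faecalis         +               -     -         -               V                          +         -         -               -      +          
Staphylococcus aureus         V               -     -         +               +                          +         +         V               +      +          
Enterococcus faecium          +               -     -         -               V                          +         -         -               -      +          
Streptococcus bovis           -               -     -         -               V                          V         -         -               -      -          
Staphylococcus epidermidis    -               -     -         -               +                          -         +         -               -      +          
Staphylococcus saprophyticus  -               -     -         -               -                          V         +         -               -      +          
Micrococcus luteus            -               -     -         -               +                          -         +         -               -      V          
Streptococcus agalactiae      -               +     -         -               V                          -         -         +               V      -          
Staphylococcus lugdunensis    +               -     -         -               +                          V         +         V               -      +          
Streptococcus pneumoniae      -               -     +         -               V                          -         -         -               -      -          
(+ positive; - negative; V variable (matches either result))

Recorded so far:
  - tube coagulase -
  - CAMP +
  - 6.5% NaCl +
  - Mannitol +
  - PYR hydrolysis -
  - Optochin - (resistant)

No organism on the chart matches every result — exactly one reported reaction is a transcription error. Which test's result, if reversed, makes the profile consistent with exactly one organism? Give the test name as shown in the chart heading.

CAMP

As reported, no row in the chart matches all 6 reactions.
Reversing 6.5% NaCl → still no organism matches.
Reversing Optochin → still no organism matches.
Reversing tube coagulase → still no organism matches.
Reversing PYR hydrolysis → still no organism matches.
Reversing Mannitol → still no organism matches.
Reversing CAMP (to -) → unique match: Staphylococcus saprophyticus.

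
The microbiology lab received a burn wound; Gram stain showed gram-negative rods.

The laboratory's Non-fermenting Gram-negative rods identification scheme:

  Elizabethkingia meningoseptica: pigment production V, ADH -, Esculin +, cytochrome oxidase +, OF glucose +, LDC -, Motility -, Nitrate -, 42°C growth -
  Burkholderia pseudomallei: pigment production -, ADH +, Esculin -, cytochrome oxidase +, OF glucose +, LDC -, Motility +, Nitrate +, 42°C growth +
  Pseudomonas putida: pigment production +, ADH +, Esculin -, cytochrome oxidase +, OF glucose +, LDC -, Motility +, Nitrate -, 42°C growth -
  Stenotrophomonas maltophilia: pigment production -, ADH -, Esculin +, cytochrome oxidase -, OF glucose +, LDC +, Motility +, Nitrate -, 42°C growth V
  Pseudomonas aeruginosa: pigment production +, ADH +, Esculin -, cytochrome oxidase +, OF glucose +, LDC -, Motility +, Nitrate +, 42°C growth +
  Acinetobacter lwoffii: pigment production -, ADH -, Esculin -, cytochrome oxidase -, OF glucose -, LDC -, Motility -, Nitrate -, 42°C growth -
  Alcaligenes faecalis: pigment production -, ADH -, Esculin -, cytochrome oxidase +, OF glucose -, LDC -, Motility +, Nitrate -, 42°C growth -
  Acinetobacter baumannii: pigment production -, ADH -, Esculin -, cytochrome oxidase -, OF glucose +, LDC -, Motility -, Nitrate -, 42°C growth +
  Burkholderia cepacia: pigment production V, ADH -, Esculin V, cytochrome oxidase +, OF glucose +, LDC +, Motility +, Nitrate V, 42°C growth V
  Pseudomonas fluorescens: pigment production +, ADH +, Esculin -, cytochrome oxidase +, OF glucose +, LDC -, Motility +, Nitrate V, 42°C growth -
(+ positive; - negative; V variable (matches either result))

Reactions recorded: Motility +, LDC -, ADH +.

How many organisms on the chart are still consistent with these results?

4

Motility +: excludes Elizabethkingia meningoseptica, Acinetobacter lwoffii, Acinetobacter baumannii — 7 left.
LDC -: excludes Stenotrophomonas maltophilia, Burkholderia cepacia — 5 left.
ADH +: excludes Alcaligenes faecalis — 4 left.
Still consistent: Burkholderia pseudomallei, Pseudomonas aeruginosa, Pseudomonas fluorescens, Pseudomonas putida.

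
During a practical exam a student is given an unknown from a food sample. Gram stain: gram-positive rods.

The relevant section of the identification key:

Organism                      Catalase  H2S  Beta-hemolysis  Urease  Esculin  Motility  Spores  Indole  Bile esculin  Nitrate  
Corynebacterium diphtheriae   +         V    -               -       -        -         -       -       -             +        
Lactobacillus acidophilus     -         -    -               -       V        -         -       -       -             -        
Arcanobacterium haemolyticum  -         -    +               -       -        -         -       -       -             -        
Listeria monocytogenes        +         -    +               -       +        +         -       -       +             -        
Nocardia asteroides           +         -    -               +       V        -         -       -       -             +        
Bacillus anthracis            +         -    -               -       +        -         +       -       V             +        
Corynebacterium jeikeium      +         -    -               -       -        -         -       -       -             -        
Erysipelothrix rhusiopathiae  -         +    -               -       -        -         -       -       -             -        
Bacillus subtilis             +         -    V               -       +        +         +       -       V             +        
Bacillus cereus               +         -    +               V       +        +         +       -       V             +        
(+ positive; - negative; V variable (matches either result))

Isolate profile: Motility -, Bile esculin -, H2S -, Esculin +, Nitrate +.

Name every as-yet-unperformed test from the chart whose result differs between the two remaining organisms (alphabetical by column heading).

Spores, Urease

Motility -: excludes Listeria monocytogenes, Bacillus subtilis, Bacillus cereus — 7 left.
Nitrate +: excludes Lactobacillus acidophilus, Arcanobacterium haemolyticum, Corynebacterium jeikeium, Erysipelothrix rhusiopathiae — 3 left.
Bile esculin -: all 3 remaining candidates are consistent.
H2S -: all 3 remaining candidates are consistent.
Esculin +: excludes Corynebacterium diphtheriae — 2 left.
Two candidates remain: Bacillus anthracis and Nocardia asteroides.
  Catalase: + vs + — same for both, does not separate.
  Beta-hemolysis: - vs - — same for both, does not separate.
  Urease: Bacillus anthracis -, Nocardia asteroides + — discriminates.
  Spores: Bacillus anthracis +, Nocardia asteroides - — discriminates.
  Indole: - vs - — same for both, does not separate.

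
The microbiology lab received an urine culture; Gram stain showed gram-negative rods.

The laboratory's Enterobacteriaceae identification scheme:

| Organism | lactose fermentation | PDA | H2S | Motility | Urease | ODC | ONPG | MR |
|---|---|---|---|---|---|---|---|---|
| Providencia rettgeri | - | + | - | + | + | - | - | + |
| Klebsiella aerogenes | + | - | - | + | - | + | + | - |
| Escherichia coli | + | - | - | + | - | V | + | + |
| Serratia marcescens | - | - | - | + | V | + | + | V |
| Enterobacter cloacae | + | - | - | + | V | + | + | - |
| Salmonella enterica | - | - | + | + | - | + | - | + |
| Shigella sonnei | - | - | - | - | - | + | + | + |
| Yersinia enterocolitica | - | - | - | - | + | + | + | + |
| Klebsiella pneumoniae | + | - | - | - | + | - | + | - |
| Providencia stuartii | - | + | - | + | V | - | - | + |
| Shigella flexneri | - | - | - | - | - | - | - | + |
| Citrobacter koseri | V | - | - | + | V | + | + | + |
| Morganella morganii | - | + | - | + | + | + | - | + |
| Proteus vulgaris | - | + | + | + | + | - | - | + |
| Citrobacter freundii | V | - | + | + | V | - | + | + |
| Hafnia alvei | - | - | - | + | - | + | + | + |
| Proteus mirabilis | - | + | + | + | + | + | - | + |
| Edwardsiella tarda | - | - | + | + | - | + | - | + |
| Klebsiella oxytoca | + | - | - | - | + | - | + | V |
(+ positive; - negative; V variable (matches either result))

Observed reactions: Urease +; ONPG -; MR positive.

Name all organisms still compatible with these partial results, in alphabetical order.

Morganella morganii, Proteus mirabilis, Proteus vulgaris, Providencia rettgeri, Providencia stuartii

Urease +: excludes 7 organisms — 12 left.
MR +: excludes Enterobacter cloacae, Klebsiella pneumoniae — 10 left.
ONPG -: excludes 5 organisms — 5 left.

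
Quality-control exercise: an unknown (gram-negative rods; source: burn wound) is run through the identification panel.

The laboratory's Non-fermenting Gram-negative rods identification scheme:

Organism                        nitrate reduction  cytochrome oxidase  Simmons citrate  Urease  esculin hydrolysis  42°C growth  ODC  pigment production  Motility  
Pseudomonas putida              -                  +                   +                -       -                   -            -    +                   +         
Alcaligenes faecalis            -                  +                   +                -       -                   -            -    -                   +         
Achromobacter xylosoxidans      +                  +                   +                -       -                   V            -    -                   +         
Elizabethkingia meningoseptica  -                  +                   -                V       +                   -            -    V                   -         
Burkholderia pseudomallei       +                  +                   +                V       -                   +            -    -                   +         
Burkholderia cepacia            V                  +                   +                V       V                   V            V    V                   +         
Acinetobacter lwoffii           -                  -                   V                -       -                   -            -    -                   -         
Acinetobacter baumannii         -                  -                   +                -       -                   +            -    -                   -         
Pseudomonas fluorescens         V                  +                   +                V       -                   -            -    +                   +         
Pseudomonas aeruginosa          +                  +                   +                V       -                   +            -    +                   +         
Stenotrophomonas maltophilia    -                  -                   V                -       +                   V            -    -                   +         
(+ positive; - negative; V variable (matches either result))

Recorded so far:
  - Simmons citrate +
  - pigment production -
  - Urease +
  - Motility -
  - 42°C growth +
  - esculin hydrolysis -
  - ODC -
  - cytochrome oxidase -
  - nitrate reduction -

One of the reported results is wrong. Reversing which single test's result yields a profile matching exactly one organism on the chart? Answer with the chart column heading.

Urease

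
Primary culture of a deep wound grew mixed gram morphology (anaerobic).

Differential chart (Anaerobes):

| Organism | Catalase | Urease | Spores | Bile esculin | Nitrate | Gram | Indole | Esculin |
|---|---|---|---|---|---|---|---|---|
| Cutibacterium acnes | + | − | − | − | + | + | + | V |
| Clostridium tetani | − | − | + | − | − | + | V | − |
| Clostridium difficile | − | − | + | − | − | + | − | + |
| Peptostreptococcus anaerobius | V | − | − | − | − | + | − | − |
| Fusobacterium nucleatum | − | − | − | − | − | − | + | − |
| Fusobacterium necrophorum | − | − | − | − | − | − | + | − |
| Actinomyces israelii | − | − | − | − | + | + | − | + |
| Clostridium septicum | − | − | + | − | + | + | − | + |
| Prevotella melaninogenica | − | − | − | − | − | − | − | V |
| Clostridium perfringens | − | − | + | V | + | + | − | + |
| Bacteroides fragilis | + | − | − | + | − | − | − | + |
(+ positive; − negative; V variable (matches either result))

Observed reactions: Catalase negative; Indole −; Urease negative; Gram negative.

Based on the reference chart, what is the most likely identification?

Urease −: all 11 remaining candidates are consistent.
Indole −: excludes Cutibacterium acnes, Fusobacterium nucleatum, Fusobacterium necrophorum — 8 left.
Catalase −: excludes Bacteroides fragilis — 7 left.
Gram −: excludes 6 organisms — 1 left.

Prevotella melaninogenica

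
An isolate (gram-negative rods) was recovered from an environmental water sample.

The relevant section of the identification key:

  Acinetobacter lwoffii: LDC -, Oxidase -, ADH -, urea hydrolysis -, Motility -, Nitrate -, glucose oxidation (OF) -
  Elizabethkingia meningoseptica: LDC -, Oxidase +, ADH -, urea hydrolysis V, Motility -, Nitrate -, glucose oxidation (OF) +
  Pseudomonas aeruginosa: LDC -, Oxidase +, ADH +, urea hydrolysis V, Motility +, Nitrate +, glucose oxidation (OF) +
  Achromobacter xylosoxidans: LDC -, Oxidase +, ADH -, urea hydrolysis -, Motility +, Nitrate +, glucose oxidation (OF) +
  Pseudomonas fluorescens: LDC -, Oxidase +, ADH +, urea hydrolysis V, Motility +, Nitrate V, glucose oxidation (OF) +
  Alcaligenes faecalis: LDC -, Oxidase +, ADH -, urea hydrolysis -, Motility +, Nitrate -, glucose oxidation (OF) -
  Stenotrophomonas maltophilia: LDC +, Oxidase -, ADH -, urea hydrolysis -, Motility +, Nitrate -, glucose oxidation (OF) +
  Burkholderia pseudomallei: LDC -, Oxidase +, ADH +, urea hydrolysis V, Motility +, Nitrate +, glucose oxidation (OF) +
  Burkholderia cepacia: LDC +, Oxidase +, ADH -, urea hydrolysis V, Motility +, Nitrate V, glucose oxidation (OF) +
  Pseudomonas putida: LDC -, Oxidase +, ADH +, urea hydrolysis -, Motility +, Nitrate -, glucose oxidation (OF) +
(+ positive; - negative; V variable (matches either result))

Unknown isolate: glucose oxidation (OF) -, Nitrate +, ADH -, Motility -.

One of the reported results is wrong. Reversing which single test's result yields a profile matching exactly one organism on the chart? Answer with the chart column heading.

As reported, no row in the chart matches all 4 reactions.
Reversing glucose oxidation (OF) → still no organism matches.
Reversing Motility → still no organism matches.
Reversing ADH → still no organism matches.
Reversing Nitrate (to -) → unique match: Acinetobacter lwoffii.

Nitrate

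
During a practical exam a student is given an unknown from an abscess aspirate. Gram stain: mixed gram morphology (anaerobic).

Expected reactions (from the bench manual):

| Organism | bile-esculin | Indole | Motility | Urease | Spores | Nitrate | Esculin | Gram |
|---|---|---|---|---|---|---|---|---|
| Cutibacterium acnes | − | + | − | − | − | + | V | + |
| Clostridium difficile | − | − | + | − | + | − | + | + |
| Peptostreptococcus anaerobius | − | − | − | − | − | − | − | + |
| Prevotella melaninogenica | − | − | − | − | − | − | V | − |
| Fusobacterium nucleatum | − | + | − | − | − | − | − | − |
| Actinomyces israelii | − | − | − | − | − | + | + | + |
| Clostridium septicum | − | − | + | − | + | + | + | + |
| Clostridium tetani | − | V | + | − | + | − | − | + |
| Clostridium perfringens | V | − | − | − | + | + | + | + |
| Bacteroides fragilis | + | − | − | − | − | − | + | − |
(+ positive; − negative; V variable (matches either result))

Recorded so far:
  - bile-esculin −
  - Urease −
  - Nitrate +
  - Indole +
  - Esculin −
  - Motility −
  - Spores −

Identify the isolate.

bile-esculin −: excludes Bacteroides fragilis — 9 left.
Nitrate +: excludes 5 organisms — 4 left.
Urease −: all 4 remaining candidates are consistent.
Indole +: excludes Actinomyces israelii, Clostridium septicum, Clostridium perfringens — 1 left.
Motility −: the one remaining candidate is consistent.
Spores −: the one remaining candidate is consistent.
Esculin −: the one remaining candidate is consistent.

Cutibacterium acnes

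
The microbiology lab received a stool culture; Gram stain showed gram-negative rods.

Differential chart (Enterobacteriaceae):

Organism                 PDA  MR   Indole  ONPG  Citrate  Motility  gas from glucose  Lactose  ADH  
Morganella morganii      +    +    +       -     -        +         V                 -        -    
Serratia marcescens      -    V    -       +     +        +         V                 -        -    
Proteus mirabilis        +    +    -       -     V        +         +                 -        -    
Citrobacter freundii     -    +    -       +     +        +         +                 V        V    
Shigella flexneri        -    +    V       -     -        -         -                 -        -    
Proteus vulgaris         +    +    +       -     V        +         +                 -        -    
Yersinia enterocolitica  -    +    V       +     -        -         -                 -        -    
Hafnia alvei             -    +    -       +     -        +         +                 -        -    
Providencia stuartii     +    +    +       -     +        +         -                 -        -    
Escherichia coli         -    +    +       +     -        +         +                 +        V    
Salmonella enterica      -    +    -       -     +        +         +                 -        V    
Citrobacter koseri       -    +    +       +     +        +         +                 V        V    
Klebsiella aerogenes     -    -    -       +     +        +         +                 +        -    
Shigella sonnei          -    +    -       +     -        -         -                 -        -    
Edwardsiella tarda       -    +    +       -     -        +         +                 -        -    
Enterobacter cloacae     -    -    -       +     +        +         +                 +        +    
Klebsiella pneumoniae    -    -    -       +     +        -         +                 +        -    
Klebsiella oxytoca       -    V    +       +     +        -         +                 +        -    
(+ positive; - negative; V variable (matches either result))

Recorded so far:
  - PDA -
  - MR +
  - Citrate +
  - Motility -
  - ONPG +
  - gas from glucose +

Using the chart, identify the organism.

Klebsiella oxytoca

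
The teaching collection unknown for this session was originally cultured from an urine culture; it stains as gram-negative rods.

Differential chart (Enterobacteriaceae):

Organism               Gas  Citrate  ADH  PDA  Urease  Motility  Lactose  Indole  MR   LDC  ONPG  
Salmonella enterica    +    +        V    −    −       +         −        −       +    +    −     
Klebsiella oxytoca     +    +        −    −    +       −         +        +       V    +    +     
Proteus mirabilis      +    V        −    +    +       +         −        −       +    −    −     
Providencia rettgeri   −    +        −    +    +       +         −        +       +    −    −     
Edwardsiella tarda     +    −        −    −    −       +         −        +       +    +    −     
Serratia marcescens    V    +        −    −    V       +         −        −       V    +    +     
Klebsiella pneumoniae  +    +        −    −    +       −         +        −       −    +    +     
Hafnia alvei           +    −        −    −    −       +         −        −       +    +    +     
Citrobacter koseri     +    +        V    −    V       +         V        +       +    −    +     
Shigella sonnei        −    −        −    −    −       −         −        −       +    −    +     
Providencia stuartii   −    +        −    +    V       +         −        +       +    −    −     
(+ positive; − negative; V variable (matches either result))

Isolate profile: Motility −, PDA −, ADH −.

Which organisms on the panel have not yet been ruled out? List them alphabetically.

Klebsiella oxytoca, Klebsiella pneumoniae, Shigella sonnei

Motility −: excludes 8 organisms — 3 left.
ADH −: all 3 remaining candidates are consistent.
PDA −: all 3 remaining candidates are consistent.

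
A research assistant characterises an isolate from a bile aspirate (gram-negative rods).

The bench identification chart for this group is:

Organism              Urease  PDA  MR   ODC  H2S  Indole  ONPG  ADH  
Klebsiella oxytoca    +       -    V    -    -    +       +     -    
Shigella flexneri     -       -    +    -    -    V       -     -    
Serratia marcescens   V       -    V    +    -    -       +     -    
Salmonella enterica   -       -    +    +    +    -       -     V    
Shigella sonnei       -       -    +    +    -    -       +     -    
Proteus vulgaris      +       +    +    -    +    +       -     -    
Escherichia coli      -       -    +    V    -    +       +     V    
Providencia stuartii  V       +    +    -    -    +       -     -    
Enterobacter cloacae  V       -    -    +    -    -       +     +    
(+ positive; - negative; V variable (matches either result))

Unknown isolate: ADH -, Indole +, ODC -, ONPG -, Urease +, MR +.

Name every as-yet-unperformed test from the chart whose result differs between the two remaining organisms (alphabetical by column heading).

H2S

ODC -: excludes Serratia marcescens, Salmonella enterica, Shigella sonnei, Enterobacter cloacae — 5 left.
Indole +: all 5 remaining candidates are consistent.
MR +: all 5 remaining candidates are consistent.
ADH -: all 5 remaining candidates are consistent.
ONPG -: excludes Klebsiella oxytoca, Escherichia coli — 3 left.
Urease +: excludes Shigella flexneri — 2 left.
Two candidates remain: Proteus vulgaris and Providencia stuartii.
  PDA: + vs + — same for both, does not separate.
  H2S: Proteus vulgaris +, Providencia stuartii - — discriminates.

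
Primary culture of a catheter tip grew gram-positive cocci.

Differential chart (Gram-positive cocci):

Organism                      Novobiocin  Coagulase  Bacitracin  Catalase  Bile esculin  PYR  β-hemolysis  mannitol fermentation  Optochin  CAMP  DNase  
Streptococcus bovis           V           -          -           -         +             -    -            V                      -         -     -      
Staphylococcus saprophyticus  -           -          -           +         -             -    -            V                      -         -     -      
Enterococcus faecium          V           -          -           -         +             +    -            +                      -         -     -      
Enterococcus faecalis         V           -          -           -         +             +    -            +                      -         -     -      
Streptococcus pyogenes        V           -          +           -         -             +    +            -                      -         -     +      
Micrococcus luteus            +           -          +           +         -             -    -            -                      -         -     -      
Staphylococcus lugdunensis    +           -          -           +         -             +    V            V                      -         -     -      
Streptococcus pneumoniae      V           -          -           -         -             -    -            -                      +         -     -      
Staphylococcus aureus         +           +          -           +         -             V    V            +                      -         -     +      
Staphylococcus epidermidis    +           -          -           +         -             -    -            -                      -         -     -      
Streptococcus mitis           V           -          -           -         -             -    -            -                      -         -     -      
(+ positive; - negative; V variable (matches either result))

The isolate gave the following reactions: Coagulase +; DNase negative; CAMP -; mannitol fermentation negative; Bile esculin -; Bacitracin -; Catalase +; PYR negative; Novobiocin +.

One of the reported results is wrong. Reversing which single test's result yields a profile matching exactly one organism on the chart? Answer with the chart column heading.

Coagulase

As reported, no row in the chart matches all 9 reactions.
Reversing Bacitracin → still no organism matches.
Reversing Coagulase (to -) → unique match: Staphylococcus epidermidis.
Reversing PYR → still no organism matches.
Reversing Catalase → still no organism matches.
Reversing mannitol fermentation → still no organism matches.
Reversing DNase → still no organism matches.
Reversing Bile esculin → still no organism matches.
Reversing CAMP → still no organism matches.
Reversing Novobiocin → still no organism matches.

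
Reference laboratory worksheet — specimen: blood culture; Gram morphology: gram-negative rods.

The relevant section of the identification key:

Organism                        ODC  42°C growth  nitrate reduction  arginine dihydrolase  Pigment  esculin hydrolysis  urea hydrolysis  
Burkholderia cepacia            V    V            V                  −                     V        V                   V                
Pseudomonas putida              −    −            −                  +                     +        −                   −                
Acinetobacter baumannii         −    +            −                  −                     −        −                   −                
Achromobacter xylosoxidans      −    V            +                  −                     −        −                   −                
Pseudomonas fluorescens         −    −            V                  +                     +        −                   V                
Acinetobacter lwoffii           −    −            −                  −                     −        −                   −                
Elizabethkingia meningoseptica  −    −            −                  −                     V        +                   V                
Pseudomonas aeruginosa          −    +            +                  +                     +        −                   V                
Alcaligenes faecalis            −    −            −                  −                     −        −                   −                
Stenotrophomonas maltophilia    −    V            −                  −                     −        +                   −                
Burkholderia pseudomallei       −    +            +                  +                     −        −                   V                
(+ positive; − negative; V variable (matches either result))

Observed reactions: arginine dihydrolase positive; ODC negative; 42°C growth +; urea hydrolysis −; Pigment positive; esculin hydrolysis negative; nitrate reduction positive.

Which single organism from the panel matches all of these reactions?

Pseudomonas aeruginosa

Pigment +: excludes 6 organisms — 5 left.
ODC −: all 5 remaining candidates are consistent.
esculin hydrolysis −: excludes Elizabethkingia meningoseptica — 4 left.
arginine dihydrolase +: excludes Burkholderia cepacia — 3 left.
42°C growth +: excludes Pseudomonas putida, Pseudomonas fluorescens — 1 left.
nitrate reduction +: the one remaining candidate is consistent.
urea hydrolysis −: the one remaining candidate is consistent.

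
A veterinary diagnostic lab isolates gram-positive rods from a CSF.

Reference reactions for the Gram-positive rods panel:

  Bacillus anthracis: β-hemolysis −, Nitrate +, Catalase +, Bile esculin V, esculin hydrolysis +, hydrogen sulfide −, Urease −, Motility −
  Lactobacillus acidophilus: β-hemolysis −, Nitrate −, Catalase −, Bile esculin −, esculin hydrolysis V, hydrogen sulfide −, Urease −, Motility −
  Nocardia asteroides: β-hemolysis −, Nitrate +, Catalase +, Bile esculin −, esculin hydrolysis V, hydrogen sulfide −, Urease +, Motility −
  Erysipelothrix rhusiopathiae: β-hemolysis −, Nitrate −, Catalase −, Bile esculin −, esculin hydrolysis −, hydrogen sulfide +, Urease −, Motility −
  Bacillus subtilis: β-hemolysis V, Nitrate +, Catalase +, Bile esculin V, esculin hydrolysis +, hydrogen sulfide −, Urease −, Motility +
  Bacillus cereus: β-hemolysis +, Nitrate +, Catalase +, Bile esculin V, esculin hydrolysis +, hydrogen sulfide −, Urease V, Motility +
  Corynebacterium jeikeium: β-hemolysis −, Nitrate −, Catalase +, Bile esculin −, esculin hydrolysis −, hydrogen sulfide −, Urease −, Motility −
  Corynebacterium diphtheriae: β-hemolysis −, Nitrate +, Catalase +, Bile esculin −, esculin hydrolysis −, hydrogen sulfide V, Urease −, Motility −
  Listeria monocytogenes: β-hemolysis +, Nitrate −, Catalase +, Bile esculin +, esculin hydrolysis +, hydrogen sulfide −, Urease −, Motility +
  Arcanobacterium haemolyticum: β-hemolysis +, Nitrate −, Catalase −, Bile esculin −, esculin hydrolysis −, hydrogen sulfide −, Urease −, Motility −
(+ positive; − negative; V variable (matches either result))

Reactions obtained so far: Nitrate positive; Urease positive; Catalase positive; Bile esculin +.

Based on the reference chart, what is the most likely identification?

Bacillus cereus

Urease +: excludes 8 organisms — 2 left.
Bile esculin +: excludes Nocardia asteroides — 1 left.
Nitrate +: the one remaining candidate is consistent.
Catalase +: the one remaining candidate is consistent.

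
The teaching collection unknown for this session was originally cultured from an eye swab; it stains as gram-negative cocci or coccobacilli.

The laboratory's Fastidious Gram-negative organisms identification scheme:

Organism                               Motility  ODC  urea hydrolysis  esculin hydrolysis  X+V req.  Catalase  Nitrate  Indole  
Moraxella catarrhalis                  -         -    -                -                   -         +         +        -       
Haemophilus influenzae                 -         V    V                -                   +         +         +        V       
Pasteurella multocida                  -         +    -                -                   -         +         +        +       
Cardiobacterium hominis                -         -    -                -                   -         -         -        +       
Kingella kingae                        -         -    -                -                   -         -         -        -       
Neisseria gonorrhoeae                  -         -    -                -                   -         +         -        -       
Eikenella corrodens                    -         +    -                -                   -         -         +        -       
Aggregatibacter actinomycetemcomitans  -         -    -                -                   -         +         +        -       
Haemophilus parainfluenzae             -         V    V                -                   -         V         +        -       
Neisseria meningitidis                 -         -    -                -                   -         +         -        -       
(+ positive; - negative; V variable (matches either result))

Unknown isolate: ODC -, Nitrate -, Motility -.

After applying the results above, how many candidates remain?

ODC -: excludes Pasteurella multocida, Eikenella corrodens — 8 left.
Nitrate -: excludes Moraxella catarrhalis, Haemophilus influenzae, Aggregatibacter actinomycetemcomitans, Haemophilus parainfluenzae — 4 left.
Motility -: all 4 remaining candidates are consistent.
Still consistent: Cardiobacterium hominis, Kingella kingae, Neisseria gonorrhoeae, Neisseria meningitidis.

4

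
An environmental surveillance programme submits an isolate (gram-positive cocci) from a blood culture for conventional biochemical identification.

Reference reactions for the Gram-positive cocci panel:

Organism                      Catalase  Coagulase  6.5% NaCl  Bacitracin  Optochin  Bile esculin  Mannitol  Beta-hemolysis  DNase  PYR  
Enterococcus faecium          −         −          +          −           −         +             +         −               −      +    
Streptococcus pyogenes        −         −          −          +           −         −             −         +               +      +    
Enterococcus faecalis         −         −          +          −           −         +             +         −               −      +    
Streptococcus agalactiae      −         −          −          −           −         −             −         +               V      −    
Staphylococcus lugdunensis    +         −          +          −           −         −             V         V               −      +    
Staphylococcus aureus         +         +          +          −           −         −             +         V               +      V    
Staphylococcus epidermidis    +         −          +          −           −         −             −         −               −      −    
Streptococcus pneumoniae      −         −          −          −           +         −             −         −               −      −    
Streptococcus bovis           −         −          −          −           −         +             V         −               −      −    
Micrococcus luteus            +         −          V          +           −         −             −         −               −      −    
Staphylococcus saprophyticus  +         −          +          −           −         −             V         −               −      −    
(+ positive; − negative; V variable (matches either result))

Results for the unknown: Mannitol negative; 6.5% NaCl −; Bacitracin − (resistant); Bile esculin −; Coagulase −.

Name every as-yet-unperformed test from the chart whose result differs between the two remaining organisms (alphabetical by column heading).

Beta-hemolysis, Optochin

Coagulase −: excludes Staphylococcus aureus — 10 left.
Bile esculin −: excludes Enterococcus faecium, Enterococcus faecalis, Streptococcus bovis — 7 left.
Mannitol −: all 7 remaining candidates are consistent.
6.5% NaCl −: excludes Staphylococcus lugdunensis, Staphylococcus epidermidis, Staphylococcus saprophyticus — 4 left.
Bacitracin −: excludes Streptococcus pyogenes, Micrococcus luteus — 2 left.
Two candidates remain: Streptococcus agalactiae and Streptococcus pneumoniae.
  Catalase: − vs − — same for both, does not separate.
  Optochin: Streptococcus agalactiae −, Streptococcus pneumoniae + — discriminates.
  Beta-hemolysis: Streptococcus agalactiae +, Streptococcus pneumoniae − — discriminates.
  DNase: V vs − — variable for at least one, does not separate.
  PYR: − vs − — same for both, does not separate.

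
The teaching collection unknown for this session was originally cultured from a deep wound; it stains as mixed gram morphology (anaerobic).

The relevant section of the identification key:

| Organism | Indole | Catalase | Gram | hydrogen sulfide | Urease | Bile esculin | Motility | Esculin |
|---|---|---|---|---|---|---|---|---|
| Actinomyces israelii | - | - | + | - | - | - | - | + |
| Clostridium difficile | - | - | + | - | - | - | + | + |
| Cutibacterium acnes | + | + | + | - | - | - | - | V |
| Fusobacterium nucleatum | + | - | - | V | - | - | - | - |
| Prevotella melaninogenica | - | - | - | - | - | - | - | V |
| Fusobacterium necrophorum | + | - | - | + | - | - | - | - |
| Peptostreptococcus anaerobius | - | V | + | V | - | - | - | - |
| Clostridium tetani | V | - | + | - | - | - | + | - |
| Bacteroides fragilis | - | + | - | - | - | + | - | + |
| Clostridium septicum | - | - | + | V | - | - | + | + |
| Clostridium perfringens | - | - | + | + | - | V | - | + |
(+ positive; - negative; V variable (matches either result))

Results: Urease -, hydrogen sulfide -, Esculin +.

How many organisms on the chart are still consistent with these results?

6

hydrogen sulfide -: excludes Fusobacterium necrophorum, Clostridium perfringens — 9 left.
Urease -: all 9 remaining candidates are consistent.
Esculin +: excludes Fusobacterium nucleatum, Peptostreptococcus anaerobius, Clostridium tetani — 6 left.
Still consistent: Actinomyces israelii, Bacteroides fragilis, Clostridium difficile, Clostridium septicum, Cutibacterium acnes, Prevotella melaninogenica.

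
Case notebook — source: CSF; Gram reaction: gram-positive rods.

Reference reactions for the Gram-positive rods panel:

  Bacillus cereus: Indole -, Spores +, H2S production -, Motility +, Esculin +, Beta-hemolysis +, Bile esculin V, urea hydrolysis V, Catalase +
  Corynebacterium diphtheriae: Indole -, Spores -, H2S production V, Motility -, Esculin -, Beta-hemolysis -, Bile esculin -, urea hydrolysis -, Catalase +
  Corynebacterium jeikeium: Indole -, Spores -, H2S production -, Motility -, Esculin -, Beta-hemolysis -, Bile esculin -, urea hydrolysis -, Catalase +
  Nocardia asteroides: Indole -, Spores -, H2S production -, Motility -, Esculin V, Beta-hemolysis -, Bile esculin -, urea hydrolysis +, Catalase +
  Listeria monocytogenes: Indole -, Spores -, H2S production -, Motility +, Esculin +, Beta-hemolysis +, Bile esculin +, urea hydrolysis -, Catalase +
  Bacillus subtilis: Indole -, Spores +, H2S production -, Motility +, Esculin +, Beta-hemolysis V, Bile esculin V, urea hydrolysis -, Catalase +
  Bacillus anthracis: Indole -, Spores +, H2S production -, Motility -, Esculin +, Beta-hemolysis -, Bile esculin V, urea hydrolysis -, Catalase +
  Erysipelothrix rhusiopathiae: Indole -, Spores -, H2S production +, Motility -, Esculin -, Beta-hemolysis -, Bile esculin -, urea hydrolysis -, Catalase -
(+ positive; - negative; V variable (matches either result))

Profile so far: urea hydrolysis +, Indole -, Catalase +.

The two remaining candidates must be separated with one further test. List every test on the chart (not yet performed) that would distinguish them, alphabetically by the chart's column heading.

Beta-hemolysis, Motility, Spores

urea hydrolysis +: excludes 6 organisms — 2 left.
Indole -: all 2 remaining candidates are consistent.
Catalase +: all 2 remaining candidates are consistent.
Two candidates remain: Bacillus cereus and Nocardia asteroides.
  Spores: Bacillus cereus +, Nocardia asteroides - — discriminates.
  H2S production: - vs - — same for both, does not separate.
  Motility: Bacillus cereus +, Nocardia asteroides - — discriminates.
  Esculin: + vs V — variable for at least one, does not separate.
  Beta-hemolysis: Bacillus cereus +, Nocardia asteroides - — discriminates.
  Bile esculin: V vs - — variable for at least one, does not separate.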